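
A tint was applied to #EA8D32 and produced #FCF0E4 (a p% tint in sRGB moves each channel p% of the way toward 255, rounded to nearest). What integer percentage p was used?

87%

#EA8D32 is rgb(234, 141, 50); #FCF0E4 is rgb(252, 240, 228).
On the B channel (widest range): 228 ≈ 50 + (p/100)(255 − 50), so p ≈ 100×(228 − 50)/(255 − 50) = 17800/205 = 86.83.
p = 87 reproduces all three channels after rounding.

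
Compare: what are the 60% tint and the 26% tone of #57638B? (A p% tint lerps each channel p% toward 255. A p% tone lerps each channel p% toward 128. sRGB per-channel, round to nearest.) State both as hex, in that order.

#57638B is rgb(87, 99, 139).
60% tint:
  R: 87 + 0.6×(255−87) = 87 + 100.8 = 187.8 → 188
  G: 99 + 93.6 = 192.6 → 193
  B: 139 + 0.6×(255−139) = 139 + 69.6 = 208.6 → 209
  → #BCC1D1
26% tone:
  R: 87 + 10.66 = 97.66 → 98
  G: 99 + 0.26×(128−99) = 99 + 7.54 = 106.54 → 107
  B: 139 − 2.86 = 136.14 → 136
  → #626B88

#BCC1D1, #626B88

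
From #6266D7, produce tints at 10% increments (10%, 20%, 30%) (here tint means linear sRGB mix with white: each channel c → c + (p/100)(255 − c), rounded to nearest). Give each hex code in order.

#7275DB, #8185DF, #9194E3

#6266D7 is rgb(98, 102, 215).
10%: (98 + 15.7 = 113.7→114, 102 + 15.3 = 117.3→117, 215 + 4 = 219→219) → #7275DB
20%: (98 + 31.4 = 129.4→129, 102 + 30.6 = 132.6→133, 215 + 8 = 223→223) → #8185DF
30%: (98 + 47.1 = 145.1→145, 102 + 45.9 = 147.9→148, 215 + 12 = 227→227) → #9194E3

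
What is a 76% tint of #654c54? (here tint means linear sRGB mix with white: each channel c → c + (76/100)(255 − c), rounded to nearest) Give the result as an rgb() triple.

#654c54 is rgb(101, 76, 84).
Per channel, c → c + 0.76(255 − c):
  R: 101 + 117.04 = 218.04 → 218
  G: 76 + 0.76×(255−76) = 76 + 136.04 = 212.04 → 212
  B: 84 + 0.76×(255−84) = 84 + 129.96 = 213.96 → 214

rgb(218, 212, 214)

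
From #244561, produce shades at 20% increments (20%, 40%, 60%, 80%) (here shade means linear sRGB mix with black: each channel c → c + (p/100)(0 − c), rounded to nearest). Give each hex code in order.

#244561 is rgb(36, 69, 97).
20%: (36 − 7.2 = 28.8→29, 69 − 13.8 = 55.2→55, 97 − 19.4 = 77.6→78) → #1D374E
40%: (36 − 14.4 = 21.6→22, 69 − 27.6 = 41.4→41, 97 − 38.8 = 58.2→58) → #16293A
60%: (36 − 21.6 = 14.4→14, 69 − 41.4 = 27.6→28, 97 − 58.2 = 38.8→39) → #0E1C27
80%: (36 − 28.8 = 7.2→7, 69 − 55.2 = 13.8→14, 97 − 77.6 = 19.4→19) → #070E13

#1D374E, #16293A, #0E1C27, #070E13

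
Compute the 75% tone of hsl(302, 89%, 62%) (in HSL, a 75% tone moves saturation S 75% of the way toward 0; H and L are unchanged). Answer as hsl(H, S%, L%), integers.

hsl(302, 22%, 62%)

S moves 75% from 89 toward 0: 89 − 66.75 = 22.25 → 22.
H and L are unchanged.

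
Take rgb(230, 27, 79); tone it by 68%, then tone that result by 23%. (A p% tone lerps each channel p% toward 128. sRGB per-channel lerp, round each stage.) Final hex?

#996774

A 68% tone moves each channel 68% toward 128:
  R: 230 + 0.68×(128−230) = 230 − 69.36 = 160.64 → 161
  G: 27 + 0.68×(128−27) = 27 + 68.68 = 95.68 → 96
  B: 79 + 33.32 = 112.32 → 112
After the tone: rgb(161, 96, 112) = #A16070.
Lerp each channel 23% toward 128:
  R: 161 + 0.23×(128−161) = 161 − 7.59 = 153.41 → 153
  G: 96 + 0.23×(128−96) = 96 + 7.36 = 103.36 → 103
  B: 112 + 0.23×(128−112) = 112 + 3.68 = 115.68 → 116
rgb(153, 103, 116) = #996774.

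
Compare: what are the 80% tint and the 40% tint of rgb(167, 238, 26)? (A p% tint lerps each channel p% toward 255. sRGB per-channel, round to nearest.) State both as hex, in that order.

80% tint:
  R: 167 + 0.8×(255−167) = 167 + 70.4 = 237.4 → 237
  G: 238 + 0.8×(255−238) = 238 + 13.6 = 251.6 → 252
  B: 26 + 0.8×(255−26) = 26 + 183.2 = 209.2 → 209
  → #EDFCD1
40% tint:
  R: 167 + 35.2 = 202.2 → 202
  G: 238 + 6.8 = 244.8 → 245
  B: 26 + 0.4×(255−26) = 26 + 91.6 = 117.6 → 118
  → #CAF576

#EDFCD1, #CAF576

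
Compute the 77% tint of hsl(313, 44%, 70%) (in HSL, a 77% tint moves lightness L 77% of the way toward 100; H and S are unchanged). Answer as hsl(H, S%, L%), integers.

L moves 77% from 70 toward 100: 70 + 23.1 = 93.1 → 93.
H and S are unchanged.

hsl(313, 44%, 93%)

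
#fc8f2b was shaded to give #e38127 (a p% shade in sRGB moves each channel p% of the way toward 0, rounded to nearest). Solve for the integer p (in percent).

10%

#fc8f2b is rgb(252, 143, 43); #e38127 is rgb(227, 129, 39).
On the R channel (widest range): 227 ≈ 252 + (p/100)(0 − 252), so p ≈ 100×(227 − 252)/(0 − 252) = -2500/-252 = 9.92.
p = 10 reproduces all three channels after rounding.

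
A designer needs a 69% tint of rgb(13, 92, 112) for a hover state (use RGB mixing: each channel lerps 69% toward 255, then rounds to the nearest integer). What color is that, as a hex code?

A 69% tint moves each channel 69% toward 255:
  R: 13 + 0.69×(255−13) = 13 + 166.98 = 179.98 → 180
  G: 92 + 112.47 = 204.47 → 204
  B: 112 + 98.67 = 210.67 → 211
rgb(180, 204, 211) = #b4ccd3.

#b4ccd3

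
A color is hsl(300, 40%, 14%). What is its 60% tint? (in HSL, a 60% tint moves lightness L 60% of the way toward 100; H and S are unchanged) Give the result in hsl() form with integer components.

L moves 60% from 14 toward 100: 14 + 51.6 = 65.6 → 66.
H and S are unchanged.

hsl(300, 40%, 66%)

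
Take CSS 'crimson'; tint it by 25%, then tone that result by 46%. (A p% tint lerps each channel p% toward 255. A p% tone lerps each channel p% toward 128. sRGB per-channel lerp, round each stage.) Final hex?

CSS crimson is rgb(220, 20, 60).
Lerp each channel 25% toward 255:
  R: 220 + 0.25×(255−220) = 220 + 8.75 = 228.75 → 229
  G: 20 + 0.25×(255−20) = 20 + 58.75 = 78.75 → 79
  B: 60 + 0.25×(255−60) = 60 + 48.75 = 108.75 → 109
After the tint: rgb(229, 79, 109) = #E54F6D.
Lerp each channel 46% toward 128:
  R: 229 − 46.46 = 182.54 → 183
  G: 79 + 0.46×(128−79) = 79 + 22.54 = 101.54 → 102
  B: 109 + 0.46×(128−109) = 109 + 8.74 = 117.74 → 118
rgb(183, 102, 118) = #B76676.

#B76676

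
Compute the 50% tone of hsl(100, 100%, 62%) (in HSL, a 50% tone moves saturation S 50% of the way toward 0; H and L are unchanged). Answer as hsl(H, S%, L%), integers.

S moves 50% from 100 toward 0: 100 − 50 = 50 → 50.
H and L are unchanged.

hsl(100, 50%, 62%)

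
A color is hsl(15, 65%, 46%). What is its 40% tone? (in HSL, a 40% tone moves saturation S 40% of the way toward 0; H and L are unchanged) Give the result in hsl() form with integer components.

hsl(15, 39%, 46%)

S moves 40% from 65 toward 0: 65 − 26 = 39 → 39.
H and L are unchanged.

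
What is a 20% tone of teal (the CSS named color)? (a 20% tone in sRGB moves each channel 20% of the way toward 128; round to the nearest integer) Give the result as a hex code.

CSS teal is rgb(0, 128, 128).
Per channel, c → c + 0.2(128 − c):
  R: 0 + 25.6 = 25.6 → 26
  G: 128 + 0 = 128 → 128
  B: 128 + 0.2×(128−128) = 128 + 0 = 128 → 128
rgb(26, 128, 128) = #1A8080.

#1A8080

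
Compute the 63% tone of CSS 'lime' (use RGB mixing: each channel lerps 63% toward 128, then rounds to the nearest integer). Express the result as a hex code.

#51AF51

CSS lime is rgb(0, 255, 0).
Per channel, c → c + 0.63(128 − c):
  R: 0 + 80.64 = 80.64 → 81
  G: 255 + 0.63×(128−255) = 255 − 80.01 = 174.99 → 175
  B: 0 + 0.63×(128−0) = 0 + 80.64 = 80.64 → 81
rgb(81, 175, 81) = #51AF51.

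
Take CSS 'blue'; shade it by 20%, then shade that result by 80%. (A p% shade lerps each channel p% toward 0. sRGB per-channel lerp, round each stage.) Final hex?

#000029

CSS blue is rgb(0, 0, 255).
Per channel, c → c + 0.2(0 − c):
  R: 0 + 0 = 0 → 0
  G: 0 + 0 = 0 → 0
  B: 255 − 51 = 204 → 204
After the shade: rgb(0, 0, 204) = #0000cc.
An 80% shade moves each channel 80% toward 0:
  R: 0 + 0 = 0 → 0
  G: 0 + 0 = 0 → 0
  B: 204 − 163.2 = 40.8 → 41
rgb(0, 0, 41) = #000029.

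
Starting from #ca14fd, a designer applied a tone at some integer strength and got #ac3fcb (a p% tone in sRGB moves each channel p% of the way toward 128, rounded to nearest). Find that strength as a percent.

#ca14fd is rgb(202, 20, 253); #ac3fcb is rgb(172, 63, 203).
On the B channel (widest range): 203 ≈ 253 + (p/100)(128 − 253), so p ≈ 100×(203 − 253)/(128 − 253) = -5000/-125 = 40.00.
p = 40 reproduces all three channels after rounding.

40%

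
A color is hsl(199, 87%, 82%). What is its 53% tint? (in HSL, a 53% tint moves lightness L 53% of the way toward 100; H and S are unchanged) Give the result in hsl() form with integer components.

L moves 53% from 82 toward 100: 82 + 9.54 = 91.54 → 92.
H and S are unchanged.

hsl(199, 87%, 92%)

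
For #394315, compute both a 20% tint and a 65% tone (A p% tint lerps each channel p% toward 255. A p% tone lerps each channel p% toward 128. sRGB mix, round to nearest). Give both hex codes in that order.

#394315 is rgb(57, 67, 21).
20% tint:
  R: 57 + 0.2×(255−57) = 57 + 39.6 = 96.6 → 97
  G: 67 + 37.6 = 104.6 → 105
  B: 21 + 0.2×(255−21) = 21 + 46.8 = 67.8 → 68
  → #616944
65% tone:
  R: 57 + 46.15 = 103.15 → 103
  G: 67 + 0.65×(128−67) = 67 + 39.65 = 106.65 → 107
  B: 21 + 69.55 = 90.55 → 91
  → #676B5B

#616944, #676B5B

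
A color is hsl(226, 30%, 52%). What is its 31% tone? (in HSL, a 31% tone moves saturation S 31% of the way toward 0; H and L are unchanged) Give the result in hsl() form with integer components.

S moves 31% from 30 toward 0: 30 − 9.3 = 20.7 → 21.
H and L are unchanged.

hsl(226, 21%, 52%)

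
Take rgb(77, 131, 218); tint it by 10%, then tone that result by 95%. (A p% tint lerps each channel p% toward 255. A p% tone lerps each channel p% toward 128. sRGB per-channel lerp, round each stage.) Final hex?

A 10% tint moves each channel 10% toward 255:
  R: 77 + 17.8 = 94.8 → 95
  G: 131 + 12.4 = 143.4 → 143
  B: 218 + 3.7 = 221.7 → 222
After the tint: rgb(95, 143, 222) = #5F8FDE.
Lerp each channel 95% toward 128:
  R: 95 + 31.35 = 126.35 → 126
  G: 143 + 0.95×(128−143) = 143 − 14.25 = 128.75 → 129
  B: 222 + 0.95×(128−222) = 222 − 89.3 = 132.7 → 133
rgb(126, 129, 133) = #7E8185.

#7E8185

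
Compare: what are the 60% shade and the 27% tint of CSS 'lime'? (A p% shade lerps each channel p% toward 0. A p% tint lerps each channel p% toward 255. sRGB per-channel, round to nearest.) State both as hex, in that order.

CSS lime is rgb(0, 255, 0).
60% shade:
  R: 0 + 0.6×(0−0) = 0 + 0 = 0 → 0
  G: 255 + 0.6×(0−255) = 255 − 153 = 102 → 102
  B: 0 + 0.6×(0−0) = 0 + 0 = 0 → 0
  → #006600
27% tint:
  R: 0 + 0.27×(255−0) = 0 + 68.85 = 68.85 → 69
  G: 255 + 0 = 255 → 255
  B: 0 + 68.85 = 68.85 → 69
  → #45FF45

#006600, #45FF45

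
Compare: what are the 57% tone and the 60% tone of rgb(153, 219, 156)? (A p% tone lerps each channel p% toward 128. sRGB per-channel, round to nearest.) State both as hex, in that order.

57% tone:
  R: 153 − 14.25 = 138.75 → 139
  G: 219 − 51.87 = 167.13 → 167
  B: 156 + 0.57×(128−156) = 156 − 15.96 = 140.04 → 140
  → #8BA78C
60% tone:
  R: 153 − 15 = 138 → 138
  G: 219 + 0.6×(128−219) = 219 − 54.6 = 164.4 → 164
  B: 156 + 0.6×(128−156) = 156 − 16.8 = 139.2 → 139
  → #8AA48B

#8BA78C, #8AA48B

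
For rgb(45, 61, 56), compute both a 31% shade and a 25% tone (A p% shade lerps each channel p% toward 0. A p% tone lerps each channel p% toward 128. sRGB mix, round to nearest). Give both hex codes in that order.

31% shade:
  R: 45 + 0.31×(0−45) = 45 − 13.95 = 31.05 → 31
  G: 61 + 0.31×(0−61) = 61 − 18.91 = 42.09 → 42
  B: 56 + 0.31×(0−56) = 56 − 17.36 = 38.64 → 39
  → #1F2A27
25% tone:
  R: 45 + 0.25×(128−45) = 45 + 20.75 = 65.75 → 66
  G: 61 + 0.25×(128−61) = 61 + 16.75 = 77.75 → 78
  B: 56 + 0.25×(128−56) = 56 + 18 = 74 → 74
  → #424E4A

#1F2A27, #424E4A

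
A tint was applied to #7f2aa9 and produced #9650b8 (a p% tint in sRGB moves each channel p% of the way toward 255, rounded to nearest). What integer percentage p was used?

18%

#7f2aa9 is rgb(127, 42, 169); #9650b8 is rgb(150, 80, 184).
On the G channel (widest range): 80 ≈ 42 + (p/100)(255 − 42), so p ≈ 100×(80 − 42)/(255 − 42) = 3800/213 = 17.84.
p = 18 reproduces all three channels after rounding.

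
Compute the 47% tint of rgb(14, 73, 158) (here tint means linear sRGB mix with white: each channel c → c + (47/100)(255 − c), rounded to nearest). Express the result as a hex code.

#7f9fcc

A 47% tint moves each channel 47% toward 255:
  R: 14 + 113.27 = 127.27 → 127
  G: 73 + 0.47×(255−73) = 73 + 85.54 = 158.54 → 159
  B: 158 + 0.47×(255−158) = 158 + 45.59 = 203.59 → 204
rgb(127, 159, 204) = #7f9fcc.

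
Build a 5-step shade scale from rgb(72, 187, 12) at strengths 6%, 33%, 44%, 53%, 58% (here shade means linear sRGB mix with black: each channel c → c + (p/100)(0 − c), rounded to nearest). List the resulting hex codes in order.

6%: (72 − 4.32 = 67.68→68, 187 − 11.22 = 175.78→176, 12 − 0.72 = 11.28→11) → #44B00B
33%: (72 − 23.76 = 48.24→48, 187 − 61.71 = 125.29→125, 12 − 3.96 = 8.04→8) → #307D08
44%: (72 − 31.68 = 40.32→40, 187 − 82.28 = 104.72→105, 12 − 5.28 = 6.72→7) → #286907
53%: (72 − 38.16 = 33.84→34, 187 − 99.11 = 87.89→88, 12 − 6.36 = 5.64→6) → #225806
58%: (72 − 41.76 = 30.24→30, 187 − 108.46 = 78.54→79, 12 − 6.96 = 5.04→5) → #1E4F05

#44B00B, #307D08, #286907, #225806, #1E4F05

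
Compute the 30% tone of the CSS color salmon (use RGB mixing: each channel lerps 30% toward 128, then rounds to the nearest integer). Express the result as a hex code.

CSS salmon is rgb(250, 128, 114).
A 30% tone moves each channel 30% toward 128:
  R: 250 + 0.3×(128−250) = 250 − 36.6 = 213.4 → 213
  G: 128 + 0 = 128 → 128
  B: 114 + 0.3×(128−114) = 114 + 4.2 = 118.2 → 118
rgb(213, 128, 118) = #D58076.

#D58076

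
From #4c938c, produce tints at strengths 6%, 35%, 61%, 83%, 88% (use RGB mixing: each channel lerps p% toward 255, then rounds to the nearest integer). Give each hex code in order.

#4c938c is rgb(76, 147, 140).
6%: (76 + 10.74 = 86.74→87, 147 + 6.48 = 153.48→153, 140 + 6.9 = 146.9→147) → #579993
35%: (76 + 62.65 = 138.65→139, 147 + 37.8 = 184.8→185, 140 + 40.25 = 180.25→180) → #8bb9b4
61%: (76 + 109.19 = 185.19→185, 147 + 65.88 = 212.88→213, 140 + 70.15 = 210.15→210) → #b9d5d2
83%: (76 + 148.57 = 224.57→225, 147 + 89.64 = 236.64→237, 140 + 95.45 = 235.45→235) → #e1edeb
88%: (76 + 157.52 = 233.52→234, 147 + 95.04 = 242.04→242, 140 + 101.2 = 241.2→241) → #eaf2f1

#579993, #8bb9b4, #b9d5d2, #e1edeb, #eaf2f1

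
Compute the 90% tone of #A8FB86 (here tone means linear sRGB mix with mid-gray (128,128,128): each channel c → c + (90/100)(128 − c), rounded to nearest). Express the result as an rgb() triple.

rgb(132, 140, 129)

#A8FB86 is rgb(168, 251, 134).
Lerp each channel 90% toward 128:
  R: 168 + 0.9×(128−168) = 168 − 36 = 132 → 132
  G: 251 − 110.7 = 140.3 → 140
  B: 134 + 0.9×(128−134) = 134 − 5.4 = 128.6 → 129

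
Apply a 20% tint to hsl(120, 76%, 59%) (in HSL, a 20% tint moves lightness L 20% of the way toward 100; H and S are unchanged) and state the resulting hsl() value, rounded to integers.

L moves 20% from 59 toward 100: 59 + 8.2 = 67.2 → 67.
H and S are unchanged.

hsl(120, 76%, 67%)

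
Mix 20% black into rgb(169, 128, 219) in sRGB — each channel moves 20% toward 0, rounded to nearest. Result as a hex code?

#8766AF

A 20% shade moves each channel 20% toward 0:
  R: 169 − 33.8 = 135.2 → 135
  G: 128 + 0.2×(0−128) = 128 − 25.6 = 102.4 → 102
  B: 219 + 0.2×(0−219) = 219 − 43.8 = 175.2 → 175
rgb(135, 102, 175) = #8766AF.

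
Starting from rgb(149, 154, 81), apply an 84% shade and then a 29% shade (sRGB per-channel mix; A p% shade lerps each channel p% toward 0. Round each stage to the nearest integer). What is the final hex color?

#111209

Lerp each channel 84% toward 0:
  R: 149 + 0.84×(0−149) = 149 − 125.16 = 23.84 → 24
  G: 154 + 0.84×(0−154) = 154 − 129.36 = 24.64 → 25
  B: 81 − 68.04 = 12.96 → 13
After the shade: rgb(24, 25, 13) = #18190D.
Lerp each channel 29% toward 0:
  R: 24 − 6.96 = 17.04 → 17
  G: 25 + 0.29×(0−25) = 25 − 7.25 = 17.75 → 18
  B: 13 + 0.29×(0−13) = 13 − 3.77 = 9.23 → 9
rgb(17, 18, 9) = #111209.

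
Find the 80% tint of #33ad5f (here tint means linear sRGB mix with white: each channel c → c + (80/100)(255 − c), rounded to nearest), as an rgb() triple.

#33ad5f is rgb(51, 173, 95).
An 80% tint moves each channel 80% toward 255:
  R: 51 + 163.2 = 214.2 → 214
  G: 173 + 65.6 = 238.6 → 239
  B: 95 + 0.8×(255−95) = 95 + 128 = 223 → 223

rgb(214, 239, 223)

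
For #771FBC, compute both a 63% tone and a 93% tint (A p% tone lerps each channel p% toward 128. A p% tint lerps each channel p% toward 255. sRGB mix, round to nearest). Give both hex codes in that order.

#7D5C96, #F5EFFA

#771FBC is rgb(119, 31, 188).
63% tone:
  R: 119 + 5.67 = 124.67 → 125
  G: 31 + 61.11 = 92.11 → 92
  B: 188 − 37.8 = 150.2 → 150
  → #7D5C96
93% tint:
  R: 119 + 0.93×(255−119) = 119 + 126.48 = 245.48 → 245
  G: 31 + 0.93×(255−31) = 31 + 208.32 = 239.32 → 239
  B: 188 + 62.31 = 250.31 → 250
  → #F5EFFA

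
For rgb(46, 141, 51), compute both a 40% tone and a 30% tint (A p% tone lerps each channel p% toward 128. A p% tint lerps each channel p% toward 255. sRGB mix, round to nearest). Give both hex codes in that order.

#4f8852, #6daf70

40% tone:
  R: 46 + 0.4×(128−46) = 46 + 32.8 = 78.8 → 79
  G: 141 + 0.4×(128−141) = 141 − 5.2 = 135.8 → 136
  B: 51 + 0.4×(128−51) = 51 + 30.8 = 81.8 → 82
  → #4f8852
30% tint:
  R: 46 + 0.3×(255−46) = 46 + 62.7 = 108.7 → 109
  G: 141 + 0.3×(255−141) = 141 + 34.2 = 175.2 → 175
  B: 51 + 61.2 = 112.2 → 112
  → #6daf70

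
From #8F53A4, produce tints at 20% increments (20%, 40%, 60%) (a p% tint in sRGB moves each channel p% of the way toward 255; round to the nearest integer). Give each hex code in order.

#A575B6, #BC98C8, #D2BADB

#8F53A4 is rgb(143, 83, 164).
20%: (143 + 22.4 = 165.4→165, 83 + 34.4 = 117.4→117, 164 + 18.2 = 182.2→182) → #A575B6
40%: (143 + 44.8 = 187.8→188, 83 + 68.8 = 151.8→152, 164 + 36.4 = 200.4→200) → #BC98C8
60%: (143 + 67.2 = 210.2→210, 83 + 103.2 = 186.2→186, 164 + 54.6 = 218.6→219) → #D2BADB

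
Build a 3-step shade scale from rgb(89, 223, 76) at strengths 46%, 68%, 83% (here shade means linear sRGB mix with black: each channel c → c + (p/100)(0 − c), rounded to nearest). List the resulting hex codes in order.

#307829, #1C4718, #0F260D

46%: (89 − 40.94 = 48.06→48, 223 − 102.58 = 120.42→120, 76 − 34.96 = 41.04→41) → #307829
68%: (89 − 60.52 = 28.48→28, 223 − 151.64 = 71.36→71, 76 − 51.68 = 24.32→24) → #1C4718
83%: (89 − 73.87 = 15.13→15, 223 − 185.09 = 37.91→38, 76 − 63.08 = 12.92→13) → #0F260D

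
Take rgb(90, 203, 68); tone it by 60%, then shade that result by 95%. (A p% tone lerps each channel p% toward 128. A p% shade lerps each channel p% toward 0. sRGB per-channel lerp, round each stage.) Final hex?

A 60% tone moves each channel 60% toward 128:
  R: 90 + 22.8 = 112.8 → 113
  G: 203 + 0.6×(128−203) = 203 − 45 = 158 → 158
  B: 68 + 0.6×(128−68) = 68 + 36 = 104 → 104
After the tone: rgb(113, 158, 104) = #719e68.
Lerp each channel 95% toward 0:
  R: 113 − 107.35 = 5.65 → 6
  G: 158 − 150.1 = 7.9 → 8
  B: 104 + 0.95×(0−104) = 104 − 98.8 = 5.2 → 5
rgb(6, 8, 5) = #060805.

#060805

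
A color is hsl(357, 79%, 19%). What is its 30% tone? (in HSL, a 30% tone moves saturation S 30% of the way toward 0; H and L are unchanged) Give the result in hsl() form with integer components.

hsl(357, 55%, 19%)

S moves 30% from 79 toward 0: 79 − 23.7 = 55.3 → 55.
H and L are unchanged.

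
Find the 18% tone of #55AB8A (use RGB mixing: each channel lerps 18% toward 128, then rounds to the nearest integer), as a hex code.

#55AB8A is rgb(85, 171, 138).
Lerp each channel 18% toward 128:
  R: 85 + 0.18×(128−85) = 85 + 7.74 = 92.74 → 93
  G: 171 + 0.18×(128−171) = 171 − 7.74 = 163.26 → 163
  B: 138 − 1.8 = 136.2 → 136
rgb(93, 163, 136) = #5DA388.

#5DA388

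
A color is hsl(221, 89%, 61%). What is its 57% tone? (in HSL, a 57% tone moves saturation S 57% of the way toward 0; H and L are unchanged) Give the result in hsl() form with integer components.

S moves 57% from 89 toward 0: 89 − 50.73 = 38.27 → 38.
H and L are unchanged.

hsl(221, 38%, 61%)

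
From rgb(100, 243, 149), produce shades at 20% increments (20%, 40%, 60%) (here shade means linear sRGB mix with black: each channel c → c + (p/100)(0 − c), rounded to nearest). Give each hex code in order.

20%: (100 − 20 = 80→80, 243 − 48.6 = 194.4→194, 149 − 29.8 = 119.2→119) → #50c277
40%: (100 − 40 = 60→60, 243 − 97.2 = 145.8→146, 149 − 59.6 = 89.4→89) → #3c9259
60%: (100 − 60 = 40→40, 243 − 145.8 = 97.2→97, 149 − 89.4 = 59.6→60) → #28613c

#50c277, #3c9259, #28613c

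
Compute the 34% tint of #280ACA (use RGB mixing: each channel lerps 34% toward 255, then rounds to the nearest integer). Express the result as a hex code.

#715DDC

#280ACA is rgb(40, 10, 202).
Per channel, c → c + 0.34(255 − c):
  R: 40 + 0.34×(255−40) = 40 + 73.1 = 113.1 → 113
  G: 10 + 0.34×(255−10) = 10 + 83.3 = 93.3 → 93
  B: 202 + 0.34×(255−202) = 202 + 18.02 = 220.02 → 220
rgb(113, 93, 220) = #715DDC.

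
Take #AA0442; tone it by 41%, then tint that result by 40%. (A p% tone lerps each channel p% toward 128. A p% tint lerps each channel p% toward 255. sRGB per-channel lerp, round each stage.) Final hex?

#AA0442 is rgb(170, 4, 66).
Per channel, c → c + 0.41(128 − c):
  R: 170 − 17.22 = 152.78 → 153
  G: 4 + 50.84 = 54.84 → 55
  B: 66 + 25.42 = 91.42 → 91
After the tone: rgb(153, 55, 91) = #99375B.
A 40% tint moves each channel 40% toward 255:
  R: 153 + 40.8 = 193.8 → 194
  G: 55 + 80 = 135 → 135
  B: 91 + 0.4×(255−91) = 91 + 65.6 = 156.6 → 157
rgb(194, 135, 157) = #C2879D.

#C2879D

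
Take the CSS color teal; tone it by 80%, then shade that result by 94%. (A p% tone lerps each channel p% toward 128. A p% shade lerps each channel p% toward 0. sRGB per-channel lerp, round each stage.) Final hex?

CSS teal is rgb(0, 128, 128).
Per channel, c → c + 0.8(128 − c):
  R: 0 + 0.8×(128−0) = 0 + 102.4 = 102.4 → 102
  G: 128 + 0 = 128 → 128
  B: 128 + 0.8×(128−128) = 128 + 0 = 128 → 128
After the tone: rgb(102, 128, 128) = #668080.
A 94% shade moves each channel 94% toward 0:
  R: 102 + 0.94×(0−102) = 102 − 95.88 = 6.12 → 6
  G: 128 − 120.32 = 7.68 → 8
  B: 128 + 0.94×(0−128) = 128 − 120.32 = 7.68 → 8
rgb(6, 8, 8) = #060808.

#060808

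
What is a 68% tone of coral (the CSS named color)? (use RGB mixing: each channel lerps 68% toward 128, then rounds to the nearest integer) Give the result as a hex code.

#A98071

CSS coral is rgb(255, 127, 80).
Lerp each channel 68% toward 128:
  R: 255 + 0.68×(128−255) = 255 − 86.36 = 168.64 → 169
  G: 127 + 0.68 = 127.68 → 128
  B: 80 + 32.64 = 112.64 → 113
rgb(169, 128, 113) = #A98071.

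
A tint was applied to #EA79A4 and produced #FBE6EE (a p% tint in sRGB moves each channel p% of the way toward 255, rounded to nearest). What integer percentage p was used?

#EA79A4 is rgb(234, 121, 164); #FBE6EE is rgb(251, 230, 238).
On the G channel (widest range): 230 ≈ 121 + (p/100)(255 − 121), so p ≈ 100×(230 − 121)/(255 − 121) = 10900/134 = 81.34.
p = 81 reproduces all three channels after rounding.

81%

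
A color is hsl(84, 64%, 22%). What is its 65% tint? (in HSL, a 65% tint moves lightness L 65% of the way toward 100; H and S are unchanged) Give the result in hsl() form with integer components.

L moves 65% from 22 toward 100: 22 + 50.7 = 72.7 → 73.
H and S are unchanged.

hsl(84, 64%, 73%)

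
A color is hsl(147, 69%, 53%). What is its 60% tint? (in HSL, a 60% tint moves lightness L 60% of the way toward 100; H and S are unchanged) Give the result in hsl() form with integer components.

L moves 60% from 53 toward 100: 53 + 28.2 = 81.2 → 81.
H and S are unchanged.

hsl(147, 69%, 81%)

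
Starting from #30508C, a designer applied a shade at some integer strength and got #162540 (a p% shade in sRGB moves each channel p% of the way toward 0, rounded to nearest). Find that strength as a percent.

#30508C is rgb(48, 80, 140); #162540 is rgb(22, 37, 64).
On the B channel (widest range): 64 ≈ 140 + (p/100)(0 − 140), so p ≈ 100×(64 − 140)/(0 − 140) = -7600/-140 = 54.29.
p = 54 reproduces all three channels after rounding.

54%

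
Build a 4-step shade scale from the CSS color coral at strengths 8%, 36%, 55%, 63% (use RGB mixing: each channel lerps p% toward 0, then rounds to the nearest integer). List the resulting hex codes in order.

CSS coral is rgb(255, 127, 80).
8%: (255 − 20.4 = 234.6→235, 127 − 10.16 = 116.84→117, 80 − 6.4 = 73.6→74) → #EB754A
36%: (255 − 91.8 = 163.2→163, 127 − 45.72 = 81.28→81, 80 − 28.8 = 51.2→51) → #A35133
55%: (255 − 140.25 = 114.75→115, 127 − 69.85 = 57.15→57, 80 − 44 = 36→36) → #733924
63%: (255 − 160.65 = 94.35→94, 127 − 80.01 = 46.99→47, 80 − 50.4 = 29.6→30) → #5E2F1E

#EB754A, #A35133, #733924, #5E2F1E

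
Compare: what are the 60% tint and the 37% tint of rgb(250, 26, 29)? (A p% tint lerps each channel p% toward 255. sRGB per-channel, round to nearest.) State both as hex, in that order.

#FDA3A5, #FC6F71

60% tint:
  R: 250 + 0.6×(255−250) = 250 + 3 = 253 → 253
  G: 26 + 0.6×(255−26) = 26 + 137.4 = 163.4 → 163
  B: 29 + 0.6×(255−29) = 29 + 135.6 = 164.6 → 165
  → #FDA3A5
37% tint:
  R: 250 + 0.37×(255−250) = 250 + 1.85 = 251.85 → 252
  G: 26 + 0.37×(255−26) = 26 + 84.73 = 110.73 → 111
  B: 29 + 83.62 = 112.62 → 113
  → #FC6F71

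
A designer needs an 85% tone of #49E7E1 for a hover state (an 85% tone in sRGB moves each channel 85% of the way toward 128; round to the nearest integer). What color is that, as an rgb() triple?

#49E7E1 is rgb(73, 231, 225).
An 85% tone moves each channel 85% toward 128:
  R: 73 + 46.75 = 119.75 → 120
  G: 231 + 0.85×(128−231) = 231 − 87.55 = 143.45 → 143
  B: 225 + 0.85×(128−225) = 225 − 82.45 = 142.55 → 143

rgb(120, 143, 143)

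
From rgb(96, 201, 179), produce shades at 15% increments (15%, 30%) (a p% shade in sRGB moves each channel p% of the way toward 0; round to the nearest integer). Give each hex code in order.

#52AB98, #438D7D

15%: (96 − 14.4 = 81.6→82, 201 − 30.15 = 170.85→171, 179 − 26.85 = 152.15→152) → #52AB98
30%: (96 − 28.8 = 67.2→67, 201 − 60.3 = 140.7→141, 179 − 53.7 = 125.3→125) → #438D7D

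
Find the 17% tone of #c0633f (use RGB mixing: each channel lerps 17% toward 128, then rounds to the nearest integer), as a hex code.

#c0633f is rgb(192, 99, 63).
Lerp each channel 17% toward 128:
  R: 192 + 0.17×(128−192) = 192 − 10.88 = 181.12 → 181
  G: 99 + 0.17×(128−99) = 99 + 4.93 = 103.93 → 104
  B: 63 + 0.17×(128−63) = 63 + 11.05 = 74.05 → 74
rgb(181, 104, 74) = #b5684a.

#b5684a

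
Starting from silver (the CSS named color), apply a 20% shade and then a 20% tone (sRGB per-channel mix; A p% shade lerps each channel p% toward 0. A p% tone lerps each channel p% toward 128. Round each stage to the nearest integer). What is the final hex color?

#959595

CSS silver is rgb(192, 192, 192).
A 20% shade moves each channel 20% toward 0:
  R: 192 − 38.4 = 153.6 → 154
  G: 192 + 0.2×(0−192) = 192 − 38.4 = 153.6 → 154
  B: 192 + 0.2×(0−192) = 192 − 38.4 = 153.6 → 154
After the shade: rgb(154, 154, 154) = #9A9A9A.
A 20% tone moves each channel 20% toward 128:
  R: 154 + 0.2×(128−154) = 154 − 5.2 = 148.8 → 149
  G: 154 + 0.2×(128−154) = 154 − 5.2 = 148.8 → 149
  B: 154 + 0.2×(128−154) = 154 − 5.2 = 148.8 → 149
rgb(149, 149, 149) = #959595.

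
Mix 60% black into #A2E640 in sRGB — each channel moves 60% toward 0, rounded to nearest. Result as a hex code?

#A2E640 is rgb(162, 230, 64).
Lerp each channel 60% toward 0:
  R: 162 + 0.6×(0−162) = 162 − 97.2 = 64.8 → 65
  G: 230 − 138 = 92 → 92
  B: 64 + 0.6×(0−64) = 64 − 38.4 = 25.6 → 26
rgb(65, 92, 26) = #415C1A.

#415C1A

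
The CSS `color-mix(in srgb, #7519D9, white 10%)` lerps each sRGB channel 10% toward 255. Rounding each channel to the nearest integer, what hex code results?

#8330DD

#7519D9 is rgb(117, 25, 217).
A 10% tint moves each channel 10% toward 255:
  R: 117 + 0.1×(255−117) = 117 + 13.8 = 130.8 → 131
  G: 25 + 0.1×(255−25) = 25 + 23 = 48 → 48
  B: 217 + 0.1×(255−217) = 217 + 3.8 = 220.8 → 221
rgb(131, 48, 221) = #8330DD.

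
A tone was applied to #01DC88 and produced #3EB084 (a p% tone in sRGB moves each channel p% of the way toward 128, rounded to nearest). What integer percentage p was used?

#01DC88 is rgb(1, 220, 136); #3EB084 is rgb(62, 176, 132).
On the R channel (widest range): 62 ≈ 1 + (p/100)(128 − 1), so p ≈ 100×(62 − 1)/(128 − 1) = 6100/127 = 48.03.
p = 48 reproduces all three channels after rounding.

48%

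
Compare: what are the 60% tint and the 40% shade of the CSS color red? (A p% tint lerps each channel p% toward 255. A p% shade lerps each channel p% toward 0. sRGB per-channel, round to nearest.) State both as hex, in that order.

#FF9999, #990000

CSS red is rgb(255, 0, 0).
60% tint:
  R: 255 + 0 = 255 → 255
  G: 0 + 153 = 153 → 153
  B: 0 + 0.6×(255−0) = 0 + 153 = 153 → 153
  → #FF9999
40% shade:
  R: 255 + 0.4×(0−255) = 255 − 102 = 153 → 153
  G: 0 + 0.4×(0−0) = 0 + 0 = 0 → 0
  B: 0 + 0.4×(0−0) = 0 + 0 = 0 → 0
  → #990000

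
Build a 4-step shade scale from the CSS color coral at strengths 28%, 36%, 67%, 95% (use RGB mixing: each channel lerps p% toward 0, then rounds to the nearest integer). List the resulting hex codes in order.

CSS coral is rgb(255, 127, 80).
28%: (255 − 71.4 = 183.6→184, 127 − 35.56 = 91.44→91, 80 − 22.4 = 57.6→58) → #b85b3a
36%: (255 − 91.8 = 163.2→163, 127 − 45.72 = 81.28→81, 80 − 28.8 = 51.2→51) → #a35133
67%: (255 − 170.85 = 84.15→84, 127 − 85.09 = 41.91→42, 80 − 53.6 = 26.4→26) → #542a1a
95%: (255 − 242.25 = 12.75→13, 127 − 120.65 = 6.35→6, 80 − 76 = 4→4) → #0d0604

#b85b3a, #a35133, #542a1a, #0d0604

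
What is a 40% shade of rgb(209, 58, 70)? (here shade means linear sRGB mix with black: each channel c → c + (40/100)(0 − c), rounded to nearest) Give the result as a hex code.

#7d232a

Per channel, c → c + 0.4(0 − c):
  R: 209 + 0.4×(0−209) = 209 − 83.6 = 125.4 → 125
  G: 58 + 0.4×(0−58) = 58 − 23.2 = 34.8 → 35
  B: 70 − 28 = 42 → 42
rgb(125, 35, 42) = #7d232a.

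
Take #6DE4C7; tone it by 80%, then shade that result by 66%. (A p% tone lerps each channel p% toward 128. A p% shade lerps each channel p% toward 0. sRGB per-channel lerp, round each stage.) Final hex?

#2A3230

#6DE4C7 is rgb(109, 228, 199).
An 80% tone moves each channel 80% toward 128:
  R: 109 + 15.2 = 124.2 → 124
  G: 228 + 0.8×(128−228) = 228 − 80 = 148 → 148
  B: 199 + 0.8×(128−199) = 199 − 56.8 = 142.2 → 142
After the tone: rgb(124, 148, 142) = #7C948E.
A 66% shade moves each channel 66% toward 0:
  R: 124 − 81.84 = 42.16 → 42
  G: 148 + 0.66×(0−148) = 148 − 97.68 = 50.32 → 50
  B: 142 + 0.66×(0−142) = 142 − 93.72 = 48.28 → 48
rgb(42, 50, 48) = #2A3230.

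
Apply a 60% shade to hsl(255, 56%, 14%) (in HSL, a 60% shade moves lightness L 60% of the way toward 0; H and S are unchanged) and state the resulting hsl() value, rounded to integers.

hsl(255, 56%, 6%)

L moves 60% from 14 toward 0: 14 − 8.4 = 5.6 → 6.
H and S are unchanged.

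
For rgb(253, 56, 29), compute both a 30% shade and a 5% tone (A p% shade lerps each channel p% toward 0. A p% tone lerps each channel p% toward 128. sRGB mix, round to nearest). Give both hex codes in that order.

30% shade:
  R: 253 + 0.3×(0−253) = 253 − 75.9 = 177.1 → 177
  G: 56 + 0.3×(0−56) = 56 − 16.8 = 39.2 → 39
  B: 29 + 0.3×(0−29) = 29 − 8.7 = 20.3 → 20
  → #B12714
5% tone:
  R: 253 − 6.25 = 246.75 → 247
  G: 56 + 3.6 = 59.6 → 60
  B: 29 + 0.05×(128−29) = 29 + 4.95 = 33.95 → 34
  → #F73C22

#B12714, #F73C22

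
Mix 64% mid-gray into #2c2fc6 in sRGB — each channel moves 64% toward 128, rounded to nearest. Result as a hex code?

#626399

#2c2fc6 is rgb(44, 47, 198).
Per channel, c → c + 0.64(128 − c):
  R: 44 + 53.76 = 97.76 → 98
  G: 47 + 51.84 = 98.84 → 99
  B: 198 + 0.64×(128−198) = 198 − 44.8 = 153.2 → 153
rgb(98, 99, 153) = #626399.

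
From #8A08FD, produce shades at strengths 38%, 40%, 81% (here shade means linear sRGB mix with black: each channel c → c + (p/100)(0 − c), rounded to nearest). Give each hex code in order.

#8A08FD is rgb(138, 8, 253).
38%: (138 − 52.44 = 85.56→86, 8 − 3.04 = 4.96→5, 253 − 96.14 = 156.86→157) → #56059D
40%: (138 − 55.2 = 82.8→83, 8 − 3.2 = 4.8→5, 253 − 101.2 = 151.8→152) → #530598
81%: (138 − 111.78 = 26.22→26, 8 − 6.48 = 1.52→2, 253 − 204.93 = 48.07→48) → #1A0230

#56059D, #530598, #1A0230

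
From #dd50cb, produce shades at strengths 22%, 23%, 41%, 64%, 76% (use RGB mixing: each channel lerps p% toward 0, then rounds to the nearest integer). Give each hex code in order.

#dd50cb is rgb(221, 80, 203).
22%: (221 − 48.62 = 172.38→172, 80 − 17.6 = 62.4→62, 203 − 44.66 = 158.34→158) → #ac3e9e
23%: (221 − 50.83 = 170.17→170, 80 − 18.4 = 61.6→62, 203 − 46.69 = 156.31→156) → #aa3e9c
41%: (221 − 90.61 = 130.39→130, 80 − 32.8 = 47.2→47, 203 − 83.23 = 119.77→120) → #822f78
64%: (221 − 141.44 = 79.56→80, 80 − 51.2 = 28.8→29, 203 − 129.92 = 73.08→73) → #501d49
76%: (221 − 167.96 = 53.04→53, 80 − 60.8 = 19.2→19, 203 − 154.28 = 48.72→49) → #351331

#ac3e9e, #aa3e9c, #822f78, #501d49, #351331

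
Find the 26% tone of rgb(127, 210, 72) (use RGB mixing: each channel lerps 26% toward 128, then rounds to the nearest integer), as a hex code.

#7fbd57

Lerp each channel 26% toward 128:
  R: 127 + 0.26 = 127.26 → 127
  G: 210 + 0.26×(128−210) = 210 − 21.32 = 188.68 → 189
  B: 72 + 14.56 = 86.56 → 87
rgb(127, 189, 87) = #7fbd57.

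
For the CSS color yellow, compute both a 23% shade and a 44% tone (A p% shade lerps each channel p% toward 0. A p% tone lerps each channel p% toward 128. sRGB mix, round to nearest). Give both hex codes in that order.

CSS yellow is rgb(255, 255, 0).
23% shade:
  R: 255 − 58.65 = 196.35 → 196
  G: 255 + 0.23×(0−255) = 255 − 58.65 = 196.35 → 196
  B: 0 + 0.23×(0−0) = 0 + 0 = 0 → 0
  → #C4C400
44% tone:
  R: 255 − 55.88 = 199.12 → 199
  G: 255 + 0.44×(128−255) = 255 − 55.88 = 199.12 → 199
  B: 0 + 56.32 = 56.32 → 56
  → #C7C738

#C4C400, #C7C738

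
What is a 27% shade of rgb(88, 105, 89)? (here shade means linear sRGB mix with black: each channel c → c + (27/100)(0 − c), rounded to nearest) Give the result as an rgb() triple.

rgb(64, 77, 65)

Per channel, c → c + 0.27(0 − c):
  R: 88 − 23.76 = 64.24 → 64
  G: 105 + 0.27×(0−105) = 105 − 28.35 = 76.65 → 77
  B: 89 − 24.03 = 64.97 → 65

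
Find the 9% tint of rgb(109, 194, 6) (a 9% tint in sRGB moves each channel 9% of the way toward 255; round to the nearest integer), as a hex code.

Lerp each channel 9% toward 255:
  R: 109 + 0.09×(255−109) = 109 + 13.14 = 122.14 → 122
  G: 194 + 5.49 = 199.49 → 199
  B: 6 + 0.09×(255−6) = 6 + 22.41 = 28.41 → 28
rgb(122, 199, 28) = #7AC71C.

#7AC71C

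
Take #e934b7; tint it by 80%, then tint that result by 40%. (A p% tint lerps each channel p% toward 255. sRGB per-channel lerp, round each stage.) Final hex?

#e934b7 is rgb(233, 52, 183).
An 80% tint moves each channel 80% toward 255:
  R: 233 + 17.6 = 250.6 → 251
  G: 52 + 162.4 = 214.4 → 214
  B: 183 + 0.8×(255−183) = 183 + 57.6 = 240.6 → 241
After the tint: rgb(251, 214, 241) = #fbd6f1.
A 40% tint moves each channel 40% toward 255:
  R: 251 + 1.6 = 252.6 → 253
  G: 214 + 16.4 = 230.4 → 230
  B: 241 + 5.6 = 246.6 → 247
rgb(253, 230, 247) = #fde6f7.

#fde6f7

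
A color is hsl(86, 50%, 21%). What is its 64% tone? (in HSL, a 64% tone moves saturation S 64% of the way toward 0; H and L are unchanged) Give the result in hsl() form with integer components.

S moves 64% from 50 toward 0: 50 − 32 = 18 → 18.
H and L are unchanged.

hsl(86, 18%, 21%)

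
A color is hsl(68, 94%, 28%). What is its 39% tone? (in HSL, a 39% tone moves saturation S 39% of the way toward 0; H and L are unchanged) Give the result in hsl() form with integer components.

hsl(68, 57%, 28%)

S moves 39% from 94 toward 0: 94 − 36.66 = 57.34 → 57.
H and L are unchanged.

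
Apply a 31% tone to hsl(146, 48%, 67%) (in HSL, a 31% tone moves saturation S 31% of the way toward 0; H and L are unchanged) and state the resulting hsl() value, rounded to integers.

hsl(146, 33%, 67%)

S moves 31% from 48 toward 0: 48 − 14.88 = 33.12 → 33.
H and L are unchanged.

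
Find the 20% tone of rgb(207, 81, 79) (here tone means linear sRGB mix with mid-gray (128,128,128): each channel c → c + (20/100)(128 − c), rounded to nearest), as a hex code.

#BF5A59

Lerp each channel 20% toward 128:
  R: 207 − 15.8 = 191.2 → 191
  G: 81 + 0.2×(128−81) = 81 + 9.4 = 90.4 → 90
  B: 79 + 9.8 = 88.8 → 89
rgb(191, 90, 89) = #BF5A59.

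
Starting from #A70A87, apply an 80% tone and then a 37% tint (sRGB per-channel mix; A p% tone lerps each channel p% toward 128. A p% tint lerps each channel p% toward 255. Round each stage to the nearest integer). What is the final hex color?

#B4A0B0

#A70A87 is rgb(167, 10, 135).
An 80% tone moves each channel 80% toward 128:
  R: 167 + 0.8×(128−167) = 167 − 31.2 = 135.8 → 136
  G: 10 + 0.8×(128−10) = 10 + 94.4 = 104.4 → 104
  B: 135 + 0.8×(128−135) = 135 − 5.6 = 129.4 → 129
After the tone: rgb(136, 104, 129) = #886881.
Lerp each channel 37% toward 255:
  R: 136 + 0.37×(255−136) = 136 + 44.03 = 180.03 → 180
  G: 104 + 55.87 = 159.87 → 160
  B: 129 + 0.37×(255−129) = 129 + 46.62 = 175.62 → 176
rgb(180, 160, 176) = #B4A0B0.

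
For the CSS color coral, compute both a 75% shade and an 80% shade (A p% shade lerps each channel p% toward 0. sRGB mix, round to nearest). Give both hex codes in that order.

CSS coral is rgb(255, 127, 80).
75% shade:
  R: 255 − 191.25 = 63.75 → 64
  G: 127 − 95.25 = 31.75 → 32
  B: 80 − 60 = 20 → 20
  → #402014
80% shade:
  R: 255 + 0.8×(0−255) = 255 − 204 = 51 → 51
  G: 127 + 0.8×(0−127) = 127 − 101.6 = 25.4 → 25
  B: 80 + 0.8×(0−80) = 80 − 64 = 16 → 16
  → #331910

#402014, #331910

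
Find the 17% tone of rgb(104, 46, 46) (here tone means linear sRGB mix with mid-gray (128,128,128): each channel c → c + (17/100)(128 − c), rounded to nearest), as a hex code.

#6C3C3C

Per channel, c → c + 0.17(128 − c):
  R: 104 + 4.08 = 108.08 → 108
  G: 46 + 13.94 = 59.94 → 60
  B: 46 + 0.17×(128−46) = 46 + 13.94 = 59.94 → 60
rgb(108, 60, 60) = #6C3C3C.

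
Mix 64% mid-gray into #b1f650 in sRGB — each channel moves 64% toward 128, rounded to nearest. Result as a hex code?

#b1f650 is rgb(177, 246, 80).
Per channel, c → c + 0.64(128 − c):
  R: 177 − 31.36 = 145.64 → 146
  G: 246 − 75.52 = 170.48 → 170
  B: 80 + 30.72 = 110.72 → 111
rgb(146, 170, 111) = #92aa6f.

#92aa6f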